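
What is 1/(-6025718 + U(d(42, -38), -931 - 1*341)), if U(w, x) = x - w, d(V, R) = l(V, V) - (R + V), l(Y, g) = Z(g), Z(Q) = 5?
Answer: -1/6026991 ≈ -1.6592e-7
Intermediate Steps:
l(Y, g) = 5
d(V, R) = 5 - R - V (d(V, R) = 5 - (R + V) = 5 + (-R - V) = 5 - R - V)
1/(-6025718 + U(d(42, -38), -931 - 1*341)) = 1/(-6025718 + ((-931 - 1*341) - (5 - 1*(-38) - 1*42))) = 1/(-6025718 + ((-931 - 341) - (5 + 38 - 42))) = 1/(-6025718 + (-1272 - 1*1)) = 1/(-6025718 + (-1272 - 1)) = 1/(-6025718 - 1273) = 1/(-6026991) = -1/6026991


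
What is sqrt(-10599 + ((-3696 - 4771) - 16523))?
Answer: I*sqrt(35589) ≈ 188.65*I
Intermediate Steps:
sqrt(-10599 + ((-3696 - 4771) - 16523)) = sqrt(-10599 + (-8467 - 16523)) = sqrt(-10599 - 24990) = sqrt(-35589) = I*sqrt(35589)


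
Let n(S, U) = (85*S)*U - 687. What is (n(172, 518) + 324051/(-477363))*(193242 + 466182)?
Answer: 794565937946467584/159121 ≈ 4.9935e+12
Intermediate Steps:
n(S, U) = -687 + 85*S*U (n(S, U) = 85*S*U - 687 = -687 + 85*S*U)
(n(172, 518) + 324051/(-477363))*(193242 + 466182) = ((-687 + 85*172*518) + 324051/(-477363))*(193242 + 466182) = ((-687 + 7573160) + 324051*(-1/477363))*659424 = (7572473 - 108017/159121)*659424 = (1204939368216/159121)*659424 = 794565937946467584/159121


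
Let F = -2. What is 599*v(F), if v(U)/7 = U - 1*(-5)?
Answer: 12579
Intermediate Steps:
v(U) = 35 + 7*U (v(U) = 7*(U - 1*(-5)) = 7*(U + 5) = 7*(5 + U) = 35 + 7*U)
599*v(F) = 599*(35 + 7*(-2)) = 599*(35 - 14) = 599*21 = 12579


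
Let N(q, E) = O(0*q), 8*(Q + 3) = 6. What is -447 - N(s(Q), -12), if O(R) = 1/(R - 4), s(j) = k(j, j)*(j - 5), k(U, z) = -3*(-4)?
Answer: -1787/4 ≈ -446.75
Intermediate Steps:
k(U, z) = 12
Q = -9/4 (Q = -3 + (1/8)*6 = -3 + 3/4 = -9/4 ≈ -2.2500)
s(j) = -60 + 12*j (s(j) = 12*(j - 5) = 12*(-5 + j) = -60 + 12*j)
O(R) = 1/(-4 + R)
N(q, E) = -1/4 (N(q, E) = 1/(-4 + 0*q) = 1/(-4 + 0) = 1/(-4) = -1/4)
-447 - N(s(Q), -12) = -447 - 1*(-1/4) = -447 + 1/4 = -1787/4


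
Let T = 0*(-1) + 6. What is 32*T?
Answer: 192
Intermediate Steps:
T = 6 (T = 0 + 6 = 6)
32*T = 32*6 = 192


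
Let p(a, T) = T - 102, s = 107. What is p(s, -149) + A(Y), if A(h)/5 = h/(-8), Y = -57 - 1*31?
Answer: -196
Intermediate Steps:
p(a, T) = -102 + T
Y = -88 (Y = -57 - 31 = -88)
A(h) = -5*h/8 (A(h) = 5*(h/(-8)) = 5*(h*(-⅛)) = 5*(-h/8) = -5*h/8)
p(s, -149) + A(Y) = (-102 - 149) - 5/8*(-88) = -251 + 55 = -196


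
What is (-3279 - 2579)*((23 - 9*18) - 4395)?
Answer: 26560172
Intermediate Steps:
(-3279 - 2579)*((23 - 9*18) - 4395) = -5858*((23 - 162) - 4395) = -5858*(-139 - 4395) = -5858*(-4534) = 26560172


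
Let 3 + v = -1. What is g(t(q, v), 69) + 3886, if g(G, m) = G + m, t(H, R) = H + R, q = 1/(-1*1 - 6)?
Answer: 27656/7 ≈ 3950.9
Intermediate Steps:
v = -4 (v = -3 - 1 = -4)
q = -⅐ (q = 1/(-1 - 6) = 1/(-7) = -⅐ ≈ -0.14286)
g(t(q, v), 69) + 3886 = ((-⅐ - 4) + 69) + 3886 = (-29/7 + 69) + 3886 = 454/7 + 3886 = 27656/7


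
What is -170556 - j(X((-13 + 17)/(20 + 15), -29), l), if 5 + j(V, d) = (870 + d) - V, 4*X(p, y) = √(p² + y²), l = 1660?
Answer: -173081 + √1030241/140 ≈ -1.7307e+5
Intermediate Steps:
X(p, y) = √(p² + y²)/4
j(V, d) = 865 + d - V (j(V, d) = -5 + ((870 + d) - V) = -5 + (870 + d - V) = 865 + d - V)
-170556 - j(X((-13 + 17)/(20 + 15), -29), l) = -170556 - (865 + 1660 - √(((-13 + 17)/(20 + 15))² + (-29)²)/4) = -170556 - (865 + 1660 - √((4/35)² + 841)/4) = -170556 - (865 + 1660 - √(16/1225 + 841)/4) = -170556 - (865 + 1660 - √(1030241/1225)/4) = -170556 - (865 + 1660 - √1030241/35/4) = -170556 - (865 + 1660 - √1030241/140) = -170556 - (2525 - √1030241/140) = -170556 + (-2525 + √1030241/140) = -173081 + √1030241/140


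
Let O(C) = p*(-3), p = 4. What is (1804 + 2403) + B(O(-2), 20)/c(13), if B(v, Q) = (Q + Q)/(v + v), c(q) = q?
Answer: 164068/39 ≈ 4206.9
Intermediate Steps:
O(C) = -12 (O(C) = 4*(-3) = -12)
B(v, Q) = Q/v (B(v, Q) = (2*Q)/((2*v)) = (2*Q)*(1/(2*v)) = Q/v)
(1804 + 2403) + B(O(-2), 20)/c(13) = (1804 + 2403) + (20/(-12))/13 = 4207 + (20*(-1/12))*(1/13) = 4207 - 5/3*1/13 = 4207 - 5/39 = 164068/39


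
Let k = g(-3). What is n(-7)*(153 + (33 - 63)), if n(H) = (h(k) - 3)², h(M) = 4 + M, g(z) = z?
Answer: 492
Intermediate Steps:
k = -3
n(H) = 4 (n(H) = ((4 - 3) - 3)² = (1 - 3)² = (-2)² = 4)
n(-7)*(153 + (33 - 63)) = 4*(153 + (33 - 63)) = 4*(153 - 30) = 4*123 = 492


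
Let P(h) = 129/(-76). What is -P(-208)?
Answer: 129/76 ≈ 1.6974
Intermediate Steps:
P(h) = -129/76 (P(h) = 129*(-1/76) = -129/76)
-P(-208) = -1*(-129/76) = 129/76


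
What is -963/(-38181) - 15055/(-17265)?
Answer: 39429410/43946331 ≈ 0.89722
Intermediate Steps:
-963/(-38181) - 15055/(-17265) = -963*(-1/38181) - 15055*(-1/17265) = 321/12727 + 3011/3453 = 39429410/43946331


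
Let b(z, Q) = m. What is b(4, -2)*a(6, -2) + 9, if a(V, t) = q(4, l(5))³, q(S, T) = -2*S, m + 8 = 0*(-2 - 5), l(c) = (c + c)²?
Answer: 4105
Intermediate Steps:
l(c) = 4*c² (l(c) = (2*c)² = 4*c²)
m = -8 (m = -8 + 0*(-2 - 5) = -8 + 0*(-7) = -8 + 0 = -8)
b(z, Q) = -8
a(V, t) = -512 (a(V, t) = (-2*4)³ = (-8)³ = -512)
b(4, -2)*a(6, -2) + 9 = -8*(-512) + 9 = 4096 + 9 = 4105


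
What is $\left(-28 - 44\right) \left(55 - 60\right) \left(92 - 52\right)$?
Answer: $14400$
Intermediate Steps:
$\left(-28 - 44\right) \left(55 - 60\right) \left(92 - 52\right) = \left(-72\right) \left(-5\right) 40 = 360 \cdot 40 = 14400$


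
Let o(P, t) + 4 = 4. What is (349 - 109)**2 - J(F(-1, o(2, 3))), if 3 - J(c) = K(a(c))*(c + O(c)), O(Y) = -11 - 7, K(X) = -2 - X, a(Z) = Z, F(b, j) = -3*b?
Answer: 57672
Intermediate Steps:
o(P, t) = 0 (o(P, t) = -4 + 4 = 0)
O(Y) = -18
J(c) = 3 - (-18 + c)*(-2 - c) (J(c) = 3 - (-2 - c)*(c - 18) = 3 - (-2 - c)*(-18 + c) = 3 - (-18 + c)*(-2 - c))
(349 - 109)**2 - J(F(-1, o(2, 3))) = (349 - 109)**2 - (-33 + (-3*(-1))**2 - (-48)*(-1)) = 240**2 - (-33 + 3**2 - 16*3) = 57600 - (-33 + 9 - 48) = 57600 - 1*(-72) = 57600 + 72 = 57672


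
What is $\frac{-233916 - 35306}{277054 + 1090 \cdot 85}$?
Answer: $- \frac{134611}{184852} \approx -0.72821$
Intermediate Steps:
$\frac{-233916 - 35306}{277054 + 1090 \cdot 85} = - \frac{269222}{277054 + 92650} = - \frac{269222}{369704} = \left(-269222\right) \frac{1}{369704} = - \frac{134611}{184852}$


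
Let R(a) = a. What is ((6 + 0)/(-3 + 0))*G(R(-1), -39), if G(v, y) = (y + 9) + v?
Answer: 62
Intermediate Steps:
G(v, y) = 9 + v + y (G(v, y) = (9 + y) + v = 9 + v + y)
((6 + 0)/(-3 + 0))*G(R(-1), -39) = ((6 + 0)/(-3 + 0))*(9 - 1 - 39) = (6/(-3))*(-31) = (6*(-⅓))*(-31) = -2*(-31) = 62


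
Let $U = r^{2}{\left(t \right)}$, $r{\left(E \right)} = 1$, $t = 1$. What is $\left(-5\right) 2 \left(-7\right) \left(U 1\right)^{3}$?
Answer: $70$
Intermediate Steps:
$U = 1$ ($U = 1^{2} = 1$)
$\left(-5\right) 2 \left(-7\right) \left(U 1\right)^{3} = \left(-5\right) 2 \left(-7\right) \left(1 \cdot 1\right)^{3} = \left(-10\right) \left(-7\right) 1^{3} = 70 \cdot 1 = 70$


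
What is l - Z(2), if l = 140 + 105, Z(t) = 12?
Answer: 233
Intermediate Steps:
l = 245
l - Z(2) = 245 - 1*12 = 245 - 12 = 233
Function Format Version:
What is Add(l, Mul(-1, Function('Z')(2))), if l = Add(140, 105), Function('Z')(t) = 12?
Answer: 233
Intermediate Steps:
l = 245
Add(l, Mul(-1, Function('Z')(2))) = Add(245, Mul(-1, 12)) = Add(245, -12) = 233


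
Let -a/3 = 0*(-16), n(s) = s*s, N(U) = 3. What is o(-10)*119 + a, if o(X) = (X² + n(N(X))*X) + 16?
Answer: 3094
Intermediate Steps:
n(s) = s²
a = 0 (a = -0*(-16) = -3*0 = 0)
o(X) = 16 + X² + 9*X (o(X) = (X² + 3²*X) + 16 = (X² + 9*X) + 16 = 16 + X² + 9*X)
o(-10)*119 + a = (16 + (-10)² + 9*(-10))*119 + 0 = (16 + 100 - 90)*119 + 0 = 26*119 + 0 = 3094 + 0 = 3094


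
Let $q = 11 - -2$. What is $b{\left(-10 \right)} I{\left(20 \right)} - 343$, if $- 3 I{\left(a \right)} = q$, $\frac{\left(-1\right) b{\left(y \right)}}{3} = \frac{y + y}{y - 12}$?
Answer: $- \frac{3643}{11} \approx -331.18$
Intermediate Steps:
$b{\left(y \right)} = - \frac{6 y}{-12 + y}$ ($b{\left(y \right)} = - 3 \frac{y + y}{y - 12} = - 3 \frac{2 y}{-12 + y} = - \frac{6 y}{-12 + y}$)
$q = 13$ ($q = 11 + 2 = 13$)
$I{\left(a \right)} = - \frac{13}{3}$ ($I{\left(a \right)} = \left(- \frac{1}{3}\right) 13 = - \frac{13}{3}$)
$b{\left(-10 \right)} I{\left(20 \right)} - 343 = \left(-6\right) \left(-10\right) \frac{1}{-12 - 10} \left(- \frac{13}{3}\right) - 343 = \left(-6\right) \left(-10\right) \frac{1}{-22} \left(- \frac{13}{3}\right) - 343 = \left(-6\right) \left(-10\right) \left(- \frac{1}{22}\right) \left(- \frac{13}{3}\right) - 343 = \left(- \frac{30}{11}\right) \left(- \frac{13}{3}\right) - 343 = \frac{130}{11} - 343 = - \frac{3643}{11}$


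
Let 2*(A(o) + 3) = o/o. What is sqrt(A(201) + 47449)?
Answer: sqrt(189786)/2 ≈ 217.82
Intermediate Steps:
A(o) = -5/2 (A(o) = -3 + (o/o)/2 = -3 + (1/2)*1 = -3 + 1/2 = -5/2)
sqrt(A(201) + 47449) = sqrt(-5/2 + 47449) = sqrt(94893/2) = sqrt(189786)/2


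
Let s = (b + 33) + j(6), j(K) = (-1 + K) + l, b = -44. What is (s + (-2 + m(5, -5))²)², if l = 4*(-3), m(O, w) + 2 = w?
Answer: 3969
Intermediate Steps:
m(O, w) = -2 + w
l = -12
j(K) = -13 + K (j(K) = (-1 + K) - 12 = -13 + K)
s = -18 (s = (-44 + 33) + (-13 + 6) = -11 - 7 = -18)
(s + (-2 + m(5, -5))²)² = (-18 + (-2 + (-2 - 5))²)² = (-18 + (-2 - 7)²)² = (-18 + (-9)²)² = (-18 + 81)² = 63² = 3969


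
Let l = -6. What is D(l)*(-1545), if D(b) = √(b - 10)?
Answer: -6180*I ≈ -6180.0*I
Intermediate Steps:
D(b) = √(-10 + b)
D(l)*(-1545) = √(-10 - 6)*(-1545) = √(-16)*(-1545) = (4*I)*(-1545) = -6180*I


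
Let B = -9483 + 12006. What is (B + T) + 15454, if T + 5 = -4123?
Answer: 13849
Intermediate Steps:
T = -4128 (T = -5 - 4123 = -4128)
B = 2523
(B + T) + 15454 = (2523 - 4128) + 15454 = -1605 + 15454 = 13849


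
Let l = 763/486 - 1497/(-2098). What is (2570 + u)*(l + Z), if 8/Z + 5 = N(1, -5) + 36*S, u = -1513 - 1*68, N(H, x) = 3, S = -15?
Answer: 154999819409/69079797 ≈ 2243.8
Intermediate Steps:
u = -1581 (u = -1513 - 68 = -1581)
Z = -4/271 (Z = 8/(-5 + (3 + 36*(-15))) = 8/(-5 + (3 - 540)) = 8/(-5 - 537) = 8/(-542) = 8*(-1/542) = -4/271 ≈ -0.014760)
l = 582079/254907 (l = 763*(1/486) - 1497*(-1/2098) = 763/486 + 1497/2098 = 582079/254907 ≈ 2.2835)
(2570 + u)*(l + Z) = (2570 - 1581)*(582079/254907 - 4/271) = 989*(156723781/69079797) = 154999819409/69079797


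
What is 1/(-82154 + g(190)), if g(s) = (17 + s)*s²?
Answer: 1/7390546 ≈ 1.3531e-7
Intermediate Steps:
g(s) = s²*(17 + s)
1/(-82154 + g(190)) = 1/(-82154 + 190²*(17 + 190)) = 1/(-82154 + 36100*207) = 1/(-82154 + 7472700) = 1/7390546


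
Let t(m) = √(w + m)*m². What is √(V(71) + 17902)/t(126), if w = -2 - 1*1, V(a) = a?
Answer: √245631/650916 ≈ 0.00076141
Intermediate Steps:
w = -3 (w = -2 - 1 = -3)
t(m) = m²*√(-3 + m) (t(m) = √(-3 + m)*m² = m²*√(-3 + m))
√(V(71) + 17902)/t(126) = √(71 + 17902)/((126²*√(-3 + 126))) = √17973/((15876*√123)) = (3*√1997)*(√123/1952748) = √245631/650916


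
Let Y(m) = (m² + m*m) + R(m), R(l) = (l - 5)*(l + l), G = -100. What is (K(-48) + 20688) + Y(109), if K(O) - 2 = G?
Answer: 67024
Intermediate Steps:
R(l) = 2*l*(-5 + l) (R(l) = (-5 + l)*(2*l) = 2*l*(-5 + l))
K(O) = -98 (K(O) = 2 - 100 = -98)
Y(m) = 2*m² + 2*m*(-5 + m) (Y(m) = (m² + m*m) + 2*m*(-5 + m) = (m² + m²) + 2*m*(-5 + m) = 2*m² + 2*m*(-5 + m))
(K(-48) + 20688) + Y(109) = (-98 + 20688) + 2*109*(-5 + 2*109) = 20590 + 2*109*(-5 + 218) = 20590 + 2*109*213 = 20590 + 46434 = 67024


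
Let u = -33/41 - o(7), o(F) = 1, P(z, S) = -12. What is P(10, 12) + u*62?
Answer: -5080/41 ≈ -123.90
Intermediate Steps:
u = -74/41 (u = -33/41 - 1*1 = -33*1/41 - 1 = -33/41 - 1 = -74/41 ≈ -1.8049)
P(10, 12) + u*62 = -12 - 74/41*62 = -12 - 4588/41 = -5080/41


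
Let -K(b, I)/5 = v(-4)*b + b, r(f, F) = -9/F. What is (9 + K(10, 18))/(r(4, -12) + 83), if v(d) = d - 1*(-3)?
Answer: 36/335 ≈ 0.10746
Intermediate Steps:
v(d) = 3 + d (v(d) = d + 3 = 3 + d)
K(b, I) = 0 (K(b, I) = -5*((3 - 4)*b + b) = -5*(-b + b) = -5*0 = 0)
(9 + K(10, 18))/(r(4, -12) + 83) = (9 + 0)/(-9/(-12) + 83) = 9/(-9*(-1/12) + 83) = 9/(¾ + 83) = 9/(335/4) = 9*(4/335) = 36/335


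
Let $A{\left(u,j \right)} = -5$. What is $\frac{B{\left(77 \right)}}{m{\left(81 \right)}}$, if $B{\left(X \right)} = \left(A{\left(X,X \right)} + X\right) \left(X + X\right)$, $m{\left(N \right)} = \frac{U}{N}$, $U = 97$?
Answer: $\frac{898128}{97} \approx 9259.0$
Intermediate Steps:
$m{\left(N \right)} = \frac{97}{N}$
$B{\left(X \right)} = 2 X \left(-5 + X\right)$ ($B{\left(X \right)} = \left(-5 + X\right) \left(X + X\right) = \left(-5 + X\right) 2 X = 2 X \left(-5 + X\right)$)
$\frac{B{\left(77 \right)}}{m{\left(81 \right)}} = \frac{2 \cdot 77 \left(-5 + 77\right)}{97 \cdot \frac{1}{81}} = \frac{2 \cdot 77 \cdot 72}{97 \cdot \frac{1}{81}} = \frac{11088}{\frac{97}{81}} = 11088 \cdot \frac{81}{97} = \frac{898128}{97}$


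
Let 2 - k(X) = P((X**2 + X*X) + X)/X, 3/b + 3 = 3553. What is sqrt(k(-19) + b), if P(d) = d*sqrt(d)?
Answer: sqrt(1008626 + 18651700*sqrt(703))/710 ≈ 31.353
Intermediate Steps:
b = 3/3550 (b = 3/(-3 + 3553) = 3/3550 ≈ 0.00084507)
P(d) = d**(3/2)
k(X) = 2 - (X + 2*X**2)**(3/2)/X (k(X) = 2 - ((X**2 + X*X) + X)**(3/2)/X = 2 - ((X**2 + X**2) + X)**(3/2)/X = 2 - (2*X**2 + X)**(3/2)/X = 2 - (X + 2*X**2)**(3/2)/X)
sqrt(k(-19) + b) = sqrt((2 - 1*(-19 + 2*(-19)**2)**(3/2)/(-19)) + 3/3550) = sqrt((2 - 1*(-1/19)*(-19 + 2*361)**(3/2)) + 3/3550) = sqrt((2 - 1*(-1/19)*(-19 + 722)**(3/2)) + 3/3550) = sqrt((2 - 1*(-1/19)*703**(3/2)) + 3/3550) = sqrt((2 - 1*(-1/19)*703*sqrt(703)) + 3/3550) = sqrt((2 + 37*sqrt(703)) + 3/3550) = sqrt(7103/3550 + 37*sqrt(703))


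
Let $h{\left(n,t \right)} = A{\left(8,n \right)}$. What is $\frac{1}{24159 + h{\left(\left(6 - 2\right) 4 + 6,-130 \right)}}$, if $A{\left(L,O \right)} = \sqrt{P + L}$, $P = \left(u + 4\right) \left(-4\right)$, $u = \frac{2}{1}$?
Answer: $\frac{24159}{583657297} - \frac{4 i}{583657297} \approx 4.1392 \cdot 10^{-5} - 6.8533 \cdot 10^{-9} i$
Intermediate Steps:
$u = 2$ ($u = 2 \cdot 1 = 2$)
$P = -24$ ($P = \left(2 + 4\right) \left(-4\right) = 6 \left(-4\right) = -24$)
$A{\left(L,O \right)} = \sqrt{-24 + L}$
$h{\left(n,t \right)} = 4 i$ ($h{\left(n,t \right)} = \sqrt{-24 + 8} = \sqrt{-16} = 4 i$)
$\frac{1}{24159 + h{\left(\left(6 - 2\right) 4 + 6,-130 \right)}} = \frac{1}{24159 + 4 i} = \frac{24159 - 4 i}{583657297}$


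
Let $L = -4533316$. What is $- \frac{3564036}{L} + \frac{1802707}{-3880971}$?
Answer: $\frac{1414919968136}{4398416982459} \approx 0.32169$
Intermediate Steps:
$- \frac{3564036}{L} + \frac{1802707}{-3880971} = - \frac{3564036}{-4533316} + \frac{1802707}{-3880971} = \left(-3564036\right) \left(- \frac{1}{4533316}\right) + 1802707 \left(- \frac{1}{3880971}\right) = \frac{891009}{1133329} - \frac{1802707}{3880971} = \frac{1414919968136}{4398416982459}$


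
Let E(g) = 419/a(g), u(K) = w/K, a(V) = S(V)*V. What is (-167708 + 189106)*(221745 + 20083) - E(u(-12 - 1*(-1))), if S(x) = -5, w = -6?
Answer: 155239070929/30 ≈ 5.1746e+9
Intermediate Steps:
a(V) = -5*V
u(K) = -6/K
E(g) = -419/(5*g) (E(g) = 419/((-5*g)) = 419*(-1/(5*g)) = -419/(5*g))
(-167708 + 189106)*(221745 + 20083) - E(u(-12 - 1*(-1))) = (-167708 + 189106)*(221745 + 20083) - (-419)/(5*((-6/(-12 - 1*(-1))))) = 21398*241828 - (-419)/(5*((-6/(-12 + 1)))) = 5174635544 - (-419)/(5*((-6/(-11)))) = 5174635544 - (-419)/(5*((-6*(-1/11)))) = 5174635544 - (-419)/(5*6/11) = 5174635544 - (-419)*11/(5*6) = 5174635544 - 1*(-4609/30) = 5174635544 + 4609/30 = 155239070929/30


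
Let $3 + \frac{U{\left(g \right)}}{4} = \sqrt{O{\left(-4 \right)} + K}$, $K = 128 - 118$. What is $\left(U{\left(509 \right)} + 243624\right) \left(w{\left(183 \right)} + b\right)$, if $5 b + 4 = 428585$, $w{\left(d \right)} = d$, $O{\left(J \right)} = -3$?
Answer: $\frac{104630379552}{5} + \frac{1717984 \sqrt{7}}{5} \approx 2.0927 \cdot 10^{10}$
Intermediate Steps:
$K = 10$
$b = \frac{428581}{5}$ ($b = - \frac{4}{5} + \frac{1}{5} \cdot 428585 = - \frac{4}{5} + 85717 = \frac{428581}{5} \approx 85716.0$)
$U{\left(g \right)} = -12 + 4 \sqrt{7}$ ($U{\left(g \right)} = -12 + 4 \sqrt{-3 + 10} = -12 + 4 \sqrt{7}$)
$\left(U{\left(509 \right)} + 243624\right) \left(w{\left(183 \right)} + b\right) = \left(\left(-12 + 4 \sqrt{7}\right) + 243624\right) \left(183 + \frac{428581}{5}\right) = \left(243612 + 4 \sqrt{7}\right) \frac{429496}{5} = \frac{104630379552}{5} + \frac{1717984 \sqrt{7}}{5}$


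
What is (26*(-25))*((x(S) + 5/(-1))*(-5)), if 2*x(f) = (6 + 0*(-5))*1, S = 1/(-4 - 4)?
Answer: -6500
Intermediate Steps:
S = -⅛ (S = 1/(-8) = -⅛ ≈ -0.12500)
x(f) = 3 (x(f) = ((6 + 0*(-5))*1)/2 = ((6 + 0)*1)/2 = (6*1)/2 = (½)*6 = 3)
(26*(-25))*((x(S) + 5/(-1))*(-5)) = (26*(-25))*((3 + 5/(-1))*(-5)) = -650*(3 + 5*(-1))*(-5) = -650*(3 - 5)*(-5) = -(-1300)*(-5) = -650*10 = -6500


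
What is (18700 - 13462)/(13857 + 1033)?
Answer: 2619/7445 ≈ 0.35178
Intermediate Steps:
(18700 - 13462)/(13857 + 1033) = 5238/14890 = 5238*(1/14890) = 2619/7445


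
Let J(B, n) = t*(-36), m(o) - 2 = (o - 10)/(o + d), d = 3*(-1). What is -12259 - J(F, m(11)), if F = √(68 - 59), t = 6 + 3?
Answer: -11935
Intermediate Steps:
d = -3
t = 9
F = 3 (F = √9 = 3)
m(o) = 2 + (-10 + o)/(-3 + o) (m(o) = 2 + (o - 10)/(o - 3) = 2 + (-10 + o)/(-3 + o))
J(B, n) = -324 (J(B, n) = 9*(-36) = -324)
-12259 - J(F, m(11)) = -12259 - 1*(-324) = -12259 + 324 = -11935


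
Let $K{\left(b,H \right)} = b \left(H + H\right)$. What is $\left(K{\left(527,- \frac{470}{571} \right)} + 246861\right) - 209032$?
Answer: $\frac{21104979}{571} \approx 36961.0$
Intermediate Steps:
$K{\left(b,H \right)} = 2 H b$ ($K{\left(b,H \right)} = b 2 H = 2 H b$)
$\left(K{\left(527,- \frac{470}{571} \right)} + 246861\right) - 209032 = \left(2 \left(- \frac{470}{571}\right) 527 + 246861\right) - 209032 = \left(- \frac{495380}{571} + 246861\right) - 209032 = \frac{140462251}{571} - 209032 = \frac{21104979}{571}$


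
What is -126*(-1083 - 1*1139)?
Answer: 279972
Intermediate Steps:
-126*(-1083 - 1*1139) = -126*(-1083 - 1139) = -126*(-2222) = 279972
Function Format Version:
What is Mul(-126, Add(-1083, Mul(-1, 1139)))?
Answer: 279972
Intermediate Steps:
Mul(-126, Add(-1083, Mul(-1, 1139))) = Mul(-126, Add(-1083, -1139)) = Mul(-126, -2222) = 279972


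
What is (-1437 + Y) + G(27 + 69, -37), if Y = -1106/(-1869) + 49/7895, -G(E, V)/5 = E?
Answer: -4039708412/2107965 ≈ -1916.4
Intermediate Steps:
G(E, V) = -5*E
Y = 1260493/2107965 (Y = -1106*(-1/1869) + 49*(1/7895) = 158/267 + 49/7895 = 1260493/2107965 ≈ 0.59797)
(-1437 + Y) + G(27 + 69, -37) = (-1437 + 1260493/2107965) - 5*(27 + 69) = -3027885212/2107965 - 5*96 = -3027885212/2107965 - 480 = -4039708412/2107965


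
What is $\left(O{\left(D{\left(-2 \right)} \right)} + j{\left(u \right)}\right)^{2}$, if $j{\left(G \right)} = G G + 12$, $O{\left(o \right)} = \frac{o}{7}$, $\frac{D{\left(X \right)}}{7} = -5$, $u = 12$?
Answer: $22801$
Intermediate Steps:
$D{\left(X \right)} = -35$ ($D{\left(X \right)} = 7 \left(-5\right) = -35$)
$O{\left(o \right)} = \frac{o}{7}$ ($O{\left(o \right)} = o \frac{1}{7} = \frac{o}{7}$)
$j{\left(G \right)} = 12 + G^{2}$ ($j{\left(G \right)} = G^{2} + 12 = 12 + G^{2}$)
$\left(O{\left(D{\left(-2 \right)} \right)} + j{\left(u \right)}\right)^{2} = \left(\frac{1}{7} \left(-35\right) + \left(12 + 12^{2}\right)\right)^{2} = \left(-5 + \left(12 + 144\right)\right)^{2} = \left(-5 + 156\right)^{2} = 151^{2} = 22801$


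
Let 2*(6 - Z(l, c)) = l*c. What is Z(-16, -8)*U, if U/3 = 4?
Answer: -696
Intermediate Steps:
U = 12 (U = 3*4 = 12)
Z(l, c) = 6 - c*l/2 (Z(l, c) = 6 - l*c/2 = 6 - c*l/2)
Z(-16, -8)*U = (6 - 1/2*(-8)*(-16))*12 = (6 - 64)*12 = -58*12 = -696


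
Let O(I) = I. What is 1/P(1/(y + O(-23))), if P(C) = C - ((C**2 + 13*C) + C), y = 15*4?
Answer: -1369/482 ≈ -2.8402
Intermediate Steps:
y = 60
P(C) = -C**2 - 13*C (P(C) = C - (C**2 + 14*C) = C + (-C**2 - 14*C) = -C**2 - 13*C)
1/P(1/(y + O(-23))) = 1/(-(13 + 1/(60 - 23))/(60 - 23)) = 1/(-1*(13 + 1/37)/37) = 1/(-1*1/37*(13 + 1/37)) = 1/(-1*1/37*482/37) = 1/(-482/1369) = -1369/482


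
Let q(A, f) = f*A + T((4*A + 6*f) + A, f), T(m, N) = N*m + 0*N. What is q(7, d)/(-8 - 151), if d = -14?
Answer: -196/53 ≈ -3.6981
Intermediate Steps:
T(m, N) = N*m (T(m, N) = N*m + 0 = N*m)
q(A, f) = A*f + f*(5*A + 6*f) (q(A, f) = f*A + f*((4*A + 6*f) + A) = A*f + f*(5*A + 6*f))
q(7, d)/(-8 - 151) = (6*(-14)*(7 - 14))/(-8 - 151) = (6*(-14)*(-7))/(-159) = 588*(-1/159) = -196/53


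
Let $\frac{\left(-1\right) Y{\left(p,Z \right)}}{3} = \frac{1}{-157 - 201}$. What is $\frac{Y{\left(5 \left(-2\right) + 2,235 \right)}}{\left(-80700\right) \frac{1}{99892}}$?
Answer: $- \frac{24973}{2407550} \approx -0.010373$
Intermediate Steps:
$Y{\left(p,Z \right)} = \frac{3}{358}$ ($Y{\left(p,Z \right)} = - \frac{3}{-157 - 201} = - \frac{3}{-358} = \left(-3\right) \left(- \frac{1}{358}\right) = \frac{3}{358}$)
$\frac{Y{\left(5 \left(-2\right) + 2,235 \right)}}{\left(-80700\right) \frac{1}{99892}} = \frac{3}{358 \left(- \frac{80700}{99892}\right)} = \frac{3}{358 \left(\left(-80700\right) \frac{1}{99892}\right)} = \frac{3}{358 \left(- \frac{20175}{24973}\right)} = \frac{3}{358} \left(- \frac{24973}{20175}\right) = - \frac{24973}{2407550}$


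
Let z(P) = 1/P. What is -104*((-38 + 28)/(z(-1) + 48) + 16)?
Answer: -77168/47 ≈ -1641.9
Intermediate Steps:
-104*((-38 + 28)/(z(-1) + 48) + 16) = -104*((-38 + 28)/(1/(-1) + 48) + 16) = -104*(-10/(-1 + 48) + 16) = -104*(-10/47 + 16) = -104*742/47 = -77168/47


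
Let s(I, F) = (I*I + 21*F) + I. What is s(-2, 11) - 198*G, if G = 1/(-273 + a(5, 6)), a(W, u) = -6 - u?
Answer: 22201/95 ≈ 233.69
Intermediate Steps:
s(I, F) = I + I² + 21*F (s(I, F) = (I² + 21*F) + I = I + I² + 21*F)
G = -1/285 (G = 1/(-273 + (-6 - 1*6)) = 1/(-273 + (-6 - 6)) = 1/(-273 - 12) = 1/(-285) = -1/285 ≈ -0.0035088)
s(-2, 11) - 198*G = (-2 + (-2)² + 21*11) - 198*(-1/285) = (-2 + 4 + 231) + 66/95 = 233 + 66/95 = 22201/95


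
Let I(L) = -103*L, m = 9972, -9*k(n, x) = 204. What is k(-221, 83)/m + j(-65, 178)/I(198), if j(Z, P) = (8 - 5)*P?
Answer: -241138/8473707 ≈ -0.028457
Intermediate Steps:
k(n, x) = -68/3 (k(n, x) = -1/9*204 = -68/3)
j(Z, P) = 3*P
k(-221, 83)/m + j(-65, 178)/I(198) = -68/3/9972 + (3*178)/((-103*198)) = -68/3*1/9972 + 534/(-20394) = -17/7479 + 534*(-1/20394) = -17/7479 - 89/3399 = -241138/8473707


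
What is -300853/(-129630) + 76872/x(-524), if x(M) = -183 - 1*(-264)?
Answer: 1109920717/1166670 ≈ 951.36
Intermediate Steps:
x(M) = 81 (x(M) = -183 + 264 = 81)
-300853/(-129630) + 76872/x(-524) = -300853/(-129630) + 76872/81 = -300853*(-1/129630) + 76872*(1/81) = 300853/129630 + 25624/27 = 1109920717/1166670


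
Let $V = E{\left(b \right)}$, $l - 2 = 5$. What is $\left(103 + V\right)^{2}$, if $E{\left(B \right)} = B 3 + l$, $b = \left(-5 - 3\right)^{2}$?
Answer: $91204$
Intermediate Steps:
$l = 7$ ($l = 2 + 5 = 7$)
$b = 64$ ($b = \left(-8\right)^{2} = 64$)
$E{\left(B \right)} = 7 + 3 B$ ($E{\left(B \right)} = B 3 + 7 = 3 B + 7 = 7 + 3 B$)
$V = 199$ ($V = 7 + 3 \cdot 64 = 7 + 192 = 199$)
$\left(103 + V\right)^{2} = \left(103 + 199\right)^{2} = 302^{2} = 91204$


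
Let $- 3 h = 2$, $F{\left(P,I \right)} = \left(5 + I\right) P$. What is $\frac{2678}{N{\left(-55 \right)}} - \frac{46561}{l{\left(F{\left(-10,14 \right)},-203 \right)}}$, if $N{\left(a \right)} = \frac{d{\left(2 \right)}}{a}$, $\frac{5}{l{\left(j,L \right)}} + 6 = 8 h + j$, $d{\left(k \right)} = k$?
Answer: $\frac{27018169}{15} \approx 1.8012 \cdot 10^{6}$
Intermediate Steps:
$F{\left(P,I \right)} = P \left(5 + I\right)$
$h = - \frac{2}{3}$ ($h = \left(- \frac{1}{3}\right) 2 = - \frac{2}{3} \approx -0.66667$)
$l{\left(j,L \right)} = \frac{5}{- \frac{34}{3} + j}$ ($l{\left(j,L \right)} = \frac{5}{-6 + \left(8 \left(- \frac{2}{3}\right) + j\right)} = \frac{5}{-6 + \left(- \frac{16}{3} + j\right)} = \frac{5}{- \frac{34}{3} + j}$)
$N{\left(a \right)} = \frac{2}{a}$
$\frac{2678}{N{\left(-55 \right)}} - \frac{46561}{l{\left(F{\left(-10,14 \right)},-203 \right)}} = \frac{2678}{2 \frac{1}{-55}} - \frac{46561}{15 \frac{1}{-34 + 3 \left(- 10 \left(5 + 14\right)\right)}} = \frac{2678}{2 \left(- \frac{1}{55}\right)} - \frac{46561}{15 \frac{1}{-34 + 3 \left(\left(-10\right) 19\right)}} = \frac{2678}{- \frac{2}{55}} - \frac{46561}{15 \frac{1}{-34 + 3 \left(-190\right)}} = 2678 \left(- \frac{55}{2}\right) - \frac{46561}{15 \frac{1}{-34 - 570}} = -73645 - \frac{46561}{15 \frac{1}{-604}} = -73645 - \frac{46561}{15 \left(- \frac{1}{604}\right)} = -73645 - \frac{46561}{- \frac{15}{604}} = -73645 - - \frac{28122844}{15} = -73645 + \frac{28122844}{15} = \frac{27018169}{15}$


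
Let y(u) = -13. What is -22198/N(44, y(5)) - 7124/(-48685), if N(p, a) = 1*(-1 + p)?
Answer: -83107946/161035 ≈ -516.09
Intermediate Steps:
N(p, a) = -1 + p
-22198/N(44, y(5)) - 7124/(-48685) = -22198/(-1 + 44) - 7124/(-48685) = -22198/43 - 7124*(-1/48685) = -22198*1/43 + 548/3745 = -22198/43 + 548/3745 = -83107946/161035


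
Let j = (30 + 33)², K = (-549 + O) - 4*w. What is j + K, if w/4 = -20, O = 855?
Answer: 4595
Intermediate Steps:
w = -80 (w = 4*(-20) = -80)
K = 626 (K = (-549 + 855) - 4*(-80) = 306 + 320 = 626)
j = 3969 (j = 63² = 3969)
j + K = 3969 + 626 = 4595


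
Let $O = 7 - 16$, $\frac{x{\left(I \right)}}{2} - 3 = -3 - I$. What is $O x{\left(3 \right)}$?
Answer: $54$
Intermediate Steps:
$x{\left(I \right)} = - 2 I$ ($x{\left(I \right)} = 6 + 2 \left(-3 - I\right) = 6 - \left(6 + 2 I\right) = - 2 I$)
$O = -9$
$O x{\left(3 \right)} = - 9 \left(\left(-2\right) 3\right) = \left(-9\right) \left(-6\right) = 54$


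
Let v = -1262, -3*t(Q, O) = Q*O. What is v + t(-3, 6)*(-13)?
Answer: -1340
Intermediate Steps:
t(Q, O) = -O*Q/3 (t(Q, O) = -Q*O/3 = -O*Q/3)
v + t(-3, 6)*(-13) = -1262 - 1/3*6*(-3)*(-13) = -1262 + 6*(-13) = -1262 - 78 = -1340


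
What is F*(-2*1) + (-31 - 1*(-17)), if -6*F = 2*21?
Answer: 0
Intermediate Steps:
F = -7 (F = -21/3 = -⅙*42 = -7)
F*(-2*1) + (-31 - 1*(-17)) = -(-14) + (-31 - 1*(-17)) = -7*(-2) + (-31 + 17) = 14 - 14 = 0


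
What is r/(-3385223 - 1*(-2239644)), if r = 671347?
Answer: -39491/67387 ≈ -0.58603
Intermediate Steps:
r/(-3385223 - 1*(-2239644)) = 671347/(-3385223 - 1*(-2239644)) = 671347/(-3385223 + 2239644) = 671347/(-1145579) = 671347*(-1/1145579) = -39491/67387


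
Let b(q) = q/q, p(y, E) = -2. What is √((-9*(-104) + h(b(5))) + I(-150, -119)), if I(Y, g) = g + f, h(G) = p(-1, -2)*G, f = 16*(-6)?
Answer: √719 ≈ 26.814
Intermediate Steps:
b(q) = 1
f = -96
h(G) = -2*G
I(Y, g) = -96 + g (I(Y, g) = g - 96 = -96 + g)
√((-9*(-104) + h(b(5))) + I(-150, -119)) = √((-9*(-104) - 2*1) + (-96 - 119)) = √((936 - 2) - 215) = √(934 - 215) = √719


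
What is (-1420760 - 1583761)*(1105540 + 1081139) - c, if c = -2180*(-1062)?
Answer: -6569925290919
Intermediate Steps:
c = 2315160
(-1420760 - 1583761)*(1105540 + 1081139) - c = (-1420760 - 1583761)*(1105540 + 1081139) - 1*2315160 = -3004521*2186679 - 2315160 = -6569922975759 - 2315160 = -6569925290919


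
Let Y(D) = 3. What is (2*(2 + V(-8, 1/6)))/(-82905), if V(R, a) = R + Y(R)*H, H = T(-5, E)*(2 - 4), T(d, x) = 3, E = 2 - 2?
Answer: 16/27635 ≈ 0.00057898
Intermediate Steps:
E = 0
H = -6 (H = 3*(2 - 4) = 3*(-2) = -6)
V(R, a) = -18 + R (V(R, a) = R + 3*(-6) = R - 18 = -18 + R)
(2*(2 + V(-8, 1/6)))/(-82905) = (2*(2 + (-18 - 8)))/(-82905) = (2*(2 - 26))*(-1/82905) = (2*(-24))*(-1/82905) = -48*(-1/82905) = 16/27635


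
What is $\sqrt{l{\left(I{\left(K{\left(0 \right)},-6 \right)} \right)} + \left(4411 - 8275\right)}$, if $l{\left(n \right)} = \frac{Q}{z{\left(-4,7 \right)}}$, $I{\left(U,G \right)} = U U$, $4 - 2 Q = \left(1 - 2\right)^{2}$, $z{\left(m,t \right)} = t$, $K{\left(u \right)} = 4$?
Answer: $\frac{i \sqrt{757302}}{14} \approx 62.159 i$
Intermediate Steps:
$Q = \frac{3}{2}$ ($Q = 2 - \frac{\left(1 - 2\right)^{2}}{2} = 2 - \frac{\left(-1\right)^{2}}{2} = 2 - \frac{1}{2} = \frac{3}{2} \approx 1.5$)
$I{\left(U,G \right)} = U^{2}$
$l{\left(n \right)} = \frac{3}{14}$ ($l{\left(n \right)} = \frac{3}{2 \cdot 7} = \frac{3}{2} \cdot \frac{1}{7} = \frac{3}{14}$)
$\sqrt{l{\left(I{\left(K{\left(0 \right)},-6 \right)} \right)} + \left(4411 - 8275\right)} = \sqrt{\frac{3}{14} + \left(4411 - 8275\right)} = \sqrt{\frac{3}{14} - 3864} = \sqrt{- \frac{54093}{14}} = \frac{i \sqrt{757302}}{14}$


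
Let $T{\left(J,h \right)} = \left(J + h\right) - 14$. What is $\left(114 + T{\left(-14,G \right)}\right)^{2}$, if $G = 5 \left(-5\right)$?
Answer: $3721$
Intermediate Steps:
$G = -25$
$T{\left(J,h \right)} = -14 + J + h$
$\left(114 + T{\left(-14,G \right)}\right)^{2} = \left(114 - 53\right)^{2} = 61^{2} = 3721$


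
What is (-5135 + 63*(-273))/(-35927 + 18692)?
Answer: 22334/17235 ≈ 1.2959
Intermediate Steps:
(-5135 + 63*(-273))/(-35927 + 18692) = (-5135 - 17199)/(-17235) = -22334*(-1/17235) = 22334/17235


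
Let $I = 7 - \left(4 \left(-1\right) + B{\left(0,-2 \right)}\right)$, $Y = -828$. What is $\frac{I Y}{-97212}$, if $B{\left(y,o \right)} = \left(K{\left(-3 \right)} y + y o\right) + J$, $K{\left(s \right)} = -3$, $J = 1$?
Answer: $\frac{690}{8101} \approx 0.085175$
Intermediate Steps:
$B{\left(y,o \right)} = 1 - 3 y + o y$ ($B{\left(y,o \right)} = \left(- 3 y + y o\right) + 1 = \left(- 3 y + o y\right) + 1 = 1 - 3 y + o y$)
$I = 10$ ($I = 7 - \left(4 \left(-1\right) - -1\right) = 7 - \left(-4 + \left(1 + 0 + 0\right)\right) = 7 - \left(-4 + 1\right) = 7 - -3 = 7 + 3 = 10$)
$\frac{I Y}{-97212} = \frac{10 \left(-828\right)}{-97212} = \left(-8280\right) \left(- \frac{1}{97212}\right) = \frac{690}{8101}$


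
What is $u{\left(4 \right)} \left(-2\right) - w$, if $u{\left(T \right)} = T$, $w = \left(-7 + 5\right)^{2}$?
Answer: $-12$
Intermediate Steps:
$w = 4$ ($w = \left(-2\right)^{2} = 4$)
$u{\left(4 \right)} \left(-2\right) - w = 4 \left(-2\right) - 4 = -8 - 4 = -12$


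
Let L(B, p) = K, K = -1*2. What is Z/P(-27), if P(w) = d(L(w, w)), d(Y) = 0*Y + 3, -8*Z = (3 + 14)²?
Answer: -289/24 ≈ -12.042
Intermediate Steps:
K = -2
Z = -289/8 (Z = -(3 + 14)²/8 = -⅛*17² = -⅛*289 = -289/8 ≈ -36.125)
L(B, p) = -2
d(Y) = 3 (d(Y) = 0 + 3 = 3)
P(w) = 3
Z/P(-27) = -289/8/3 = -289/8*⅓ = -289/24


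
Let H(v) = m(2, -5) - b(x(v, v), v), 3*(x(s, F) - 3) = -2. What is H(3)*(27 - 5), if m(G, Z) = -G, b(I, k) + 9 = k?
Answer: 88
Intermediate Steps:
x(s, F) = 7/3 (x(s, F) = 3 + (⅓)*(-2) = 3 - ⅔ = 7/3)
b(I, k) = -9 + k
H(v) = 7 - v (H(v) = -1*2 - (-9 + v) = -2 + (9 - v) = 7 - v)
H(3)*(27 - 5) = (7 - 1*3)*(27 - 5) = (7 - 3)*22 = 4*22 = 88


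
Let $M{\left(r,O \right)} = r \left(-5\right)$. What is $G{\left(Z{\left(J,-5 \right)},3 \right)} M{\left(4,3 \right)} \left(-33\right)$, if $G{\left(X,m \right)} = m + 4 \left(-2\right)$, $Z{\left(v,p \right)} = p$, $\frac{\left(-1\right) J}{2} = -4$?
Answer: $-3300$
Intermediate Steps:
$J = 8$ ($J = \left(-2\right) \left(-4\right) = 8$)
$M{\left(r,O \right)} = - 5 r$
$G{\left(X,m \right)} = -8 + m$ ($G{\left(X,m \right)} = m - 8 = -8 + m$)
$G{\left(Z{\left(J,-5 \right)},3 \right)} M{\left(4,3 \right)} \left(-33\right) = \left(-8 + 3\right) \left(\left(-5\right) 4\right) \left(-33\right) = \left(-5\right) \left(-20\right) \left(-33\right) = 100 \left(-33\right) = -3300$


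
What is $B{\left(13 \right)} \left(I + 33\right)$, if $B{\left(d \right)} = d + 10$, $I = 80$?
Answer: $2599$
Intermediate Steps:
$B{\left(d \right)} = 10 + d$
$B{\left(13 \right)} \left(I + 33\right) = \left(10 + 13\right) \left(80 + 33\right) = 23 \cdot 113 = 2599$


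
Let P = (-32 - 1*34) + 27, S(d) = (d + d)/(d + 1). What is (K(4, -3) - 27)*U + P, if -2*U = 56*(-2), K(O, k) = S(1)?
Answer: -1495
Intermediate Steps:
S(d) = 2*d/(1 + d) (S(d) = (2*d)/(1 + d) = 2*d/(1 + d))
K(O, k) = 1 (K(O, k) = 2*1/(1 + 1) = 2*1/2 = 2*1*(1/2) = 1)
U = 56 (U = -28*(-2) = -1/2*(-112) = 56)
P = -39 (P = (-32 - 34) + 27 = -66 + 27 = -39)
(K(4, -3) - 27)*U + P = (1 - 27)*56 - 39 = -26*56 - 39 = -1456 - 39 = -1495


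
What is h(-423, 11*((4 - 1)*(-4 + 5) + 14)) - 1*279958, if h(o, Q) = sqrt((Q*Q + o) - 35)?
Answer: -279958 + sqrt(34511) ≈ -2.7977e+5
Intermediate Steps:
h(o, Q) = sqrt(-35 + o + Q**2) (h(o, Q) = sqrt((Q**2 + o) - 35) = sqrt((o + Q**2) - 35) = sqrt(-35 + o + Q**2))
h(-423, 11*((4 - 1)*(-4 + 5) + 14)) - 1*279958 = sqrt(-35 - 423 + (11*((4 - 1)*(-4 + 5) + 14))**2) - 1*279958 = sqrt(-35 - 423 + (11*(3*1 + 14))**2) - 279958 = sqrt(-35 - 423 + (11*(3 + 14))**2) - 279958 = sqrt(-35 - 423 + (11*17)**2) - 279958 = sqrt(-35 - 423 + 187**2) - 279958 = sqrt(-35 - 423 + 34969) - 279958 = sqrt(34511) - 279958 = -279958 + sqrt(34511)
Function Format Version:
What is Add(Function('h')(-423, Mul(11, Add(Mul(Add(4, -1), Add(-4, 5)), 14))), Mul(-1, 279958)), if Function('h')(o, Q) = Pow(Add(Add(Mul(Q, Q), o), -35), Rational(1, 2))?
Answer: Add(-279958, Pow(34511, Rational(1, 2))) ≈ -2.7977e+5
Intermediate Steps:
Function('h')(o, Q) = Pow(Add(-35, o, Pow(Q, 2)), Rational(1, 2)) (Function('h')(o, Q) = Pow(Add(Add(Pow(Q, 2), o), -35), Rational(1, 2)) = Pow(Add(Add(o, Pow(Q, 2)), -35), Rational(1, 2)) = Pow(Add(-35, o, Pow(Q, 2)), Rational(1, 2)))
Add(Function('h')(-423, Mul(11, Add(Mul(Add(4, -1), Add(-4, 5)), 14))), Mul(-1, 279958)) = Add(Pow(Add(-35, -423, Pow(Mul(11, Add(Mul(Add(4, -1), Add(-4, 5)), 14)), 2)), Rational(1, 2)), Mul(-1, 279958)) = Add(Pow(Add(-35, -423, Pow(Mul(11, Add(Mul(3, 1), 14)), 2)), Rational(1, 2)), -279958) = Add(Pow(Add(-35, -423, Pow(Mul(11, Add(3, 14)), 2)), Rational(1, 2)), -279958) = Add(Pow(Add(-35, -423, Pow(Mul(11, 17), 2)), Rational(1, 2)), -279958) = Add(Pow(Add(-35, -423, Pow(187, 2)), Rational(1, 2)), -279958) = Add(Pow(Add(-35, -423, 34969), Rational(1, 2)), -279958) = Add(Pow(34511, Rational(1, 2)), -279958) = Add(-279958, Pow(34511, Rational(1, 2)))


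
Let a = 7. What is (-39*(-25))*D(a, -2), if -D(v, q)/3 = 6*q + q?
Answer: 40950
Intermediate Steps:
D(v, q) = -21*q (D(v, q) = -3*(6*q + q) = -21*q)
(-39*(-25))*D(a, -2) = (-39*(-25))*(-21*(-2)) = 975*42 = 40950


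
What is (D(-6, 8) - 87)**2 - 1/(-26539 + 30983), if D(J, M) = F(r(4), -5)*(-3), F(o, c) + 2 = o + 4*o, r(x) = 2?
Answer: 54754523/4444 ≈ 12321.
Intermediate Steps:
F(o, c) = -2 + 5*o (F(o, c) = -2 + (o + 4*o) = -2 + 5*o)
D(J, M) = -24 (D(J, M) = (-2 + 5*2)*(-3) = (-2 + 10)*(-3) = 8*(-3) = -24)
(D(-6, 8) - 87)**2 - 1/(-26539 + 30983) = (-24 - 87)**2 - 1/(-26539 + 30983) = (-111)**2 - 1/4444 = 12321 - 1*1/4444 = 12321 - 1/4444 = 54754523/4444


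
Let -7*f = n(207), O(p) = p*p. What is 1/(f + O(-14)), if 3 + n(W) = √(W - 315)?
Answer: 9625/1890733 + 42*I*√3/1890733 ≈ 0.0050906 + 3.8475e-5*I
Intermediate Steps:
n(W) = -3 + √(-315 + W) (n(W) = -3 + √(W - 315) = -3 + √(-315 + W))
O(p) = p²
f = 3/7 - 6*I*√3/7 (f = -(-3 + √(-315 + 207))/7 = -(-3 + √(-108))/7 = -(-3 + 6*I*√3)/7 = 3/7 - 6*I*√3/7 ≈ 0.42857 - 1.4846*I)
1/(f + O(-14)) = 1/((3/7 - 6*I*√3/7) + (-14)²) = 1/((3/7 - 6*I*√3/7) + 196) = 1/(1375/7 - 6*I*√3/7)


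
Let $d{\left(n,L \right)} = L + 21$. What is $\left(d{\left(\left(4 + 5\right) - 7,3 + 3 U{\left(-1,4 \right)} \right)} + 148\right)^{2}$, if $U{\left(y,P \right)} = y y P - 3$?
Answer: $30625$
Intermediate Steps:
$U{\left(y,P \right)} = -3 + P y^{2}$ ($U{\left(y,P \right)} = y^{2} P - 3 = P y^{2} - 3 = -3 + P y^{2}$)
$d{\left(n,L \right)} = 21 + L$
$\left(d{\left(\left(4 + 5\right) - 7,3 + 3 U{\left(-1,4 \right)} \right)} + 148\right)^{2} = \left(\left(21 + \left(3 + 3 \left(-3 + 4 \left(-1\right)^{2}\right)\right)\right) + 148\right)^{2} = \left(\left(21 + \left(3 + 3 \left(-3 + 4 \cdot 1\right)\right)\right) + 148\right)^{2} = \left(\left(21 + \left(3 + 3 \left(-3 + 4\right)\right)\right) + 148\right)^{2} = \left(\left(21 + \left(3 + 3 \cdot 1\right)\right) + 148\right)^{2} = \left(\left(21 + \left(3 + 3\right)\right) + 148\right)^{2} = \left(\left(21 + 6\right) + 148\right)^{2} = \left(27 + 148\right)^{2} = 175^{2} = 30625$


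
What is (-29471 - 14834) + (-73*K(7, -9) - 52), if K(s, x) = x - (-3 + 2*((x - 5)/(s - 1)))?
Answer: -132779/3 ≈ -44260.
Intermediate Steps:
K(s, x) = 3 + x - 2*(-5 + x)/(-1 + s) (K(s, x) = x - (-3 + 2*((-5 + x)/(-1 + s))) = x - (-3 + 2*(-5 + x)/(-1 + s)) = x + (3 - 2*(-5 + x)/(-1 + s)) = 3 + x - 2*(-5 + x)/(-1 + s))
(-29471 - 14834) + (-73*K(7, -9) - 52) = (-29471 - 14834) + (-73*(7 - 3*(-9) + 3*7 + 7*(-9))/(-1 + 7) - 52) = -44305 + (-73*(7 + 27 + 21 - 63)/6 - 52) = -44305 + (-73*(-8)/6 - 52) = -44305 + (-73*(-4/3) - 52) = -44305 + (292/3 - 52) = -44305 + 136/3 = -132779/3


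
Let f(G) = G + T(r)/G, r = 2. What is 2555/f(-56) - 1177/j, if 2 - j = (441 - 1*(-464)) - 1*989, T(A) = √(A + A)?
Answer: -7999153/134934 ≈ -59.282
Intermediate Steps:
T(A) = √2*√A (T(A) = √(2*A) = √2*√A)
j = 86 (j = 2 - ((441 - 1*(-464)) - 1*989) = 2 - ((441 + 464) - 989) = 2 - (905 - 989) = 2 - 1*(-84) = 2 + 84 = 86)
f(G) = G + 2/G (f(G) = G + (√2*√2)/G = G + 2/G)
2555/f(-56) - 1177/j = 2555/(-56 + 2/(-56)) - 1177/86 = 2555/(-56 + 2*(-1/56)) - 1177*1/86 = 2555/(-56 - 1/28) - 1177/86 = 2555/(-1569/28) - 1177/86 = 2555*(-28/1569) - 1177/86 = -71540/1569 - 1177/86 = -7999153/134934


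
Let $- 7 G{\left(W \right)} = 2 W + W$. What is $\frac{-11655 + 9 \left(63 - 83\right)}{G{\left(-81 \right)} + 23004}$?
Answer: $- \frac{9205}{17919} \approx -0.5137$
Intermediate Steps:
$G{\left(W \right)} = - \frac{3 W}{7}$ ($G{\left(W \right)} = - \frac{2 W + W}{7} = - \frac{3 W}{7}$)
$\frac{-11655 + 9 \left(63 - 83\right)}{G{\left(-81 \right)} + 23004} = \frac{-11655 + 9 \left(63 - 83\right)}{\left(- \frac{3}{7}\right) \left(-81\right) + 23004} = \frac{-11655 + 9 \left(-20\right)}{\frac{243}{7} + 23004} = \frac{-11655 - 180}{\frac{161271}{7}} = \left(-11835\right) \frac{7}{161271} = - \frac{9205}{17919}$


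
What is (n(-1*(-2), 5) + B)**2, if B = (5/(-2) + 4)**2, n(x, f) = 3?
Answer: 441/16 ≈ 27.563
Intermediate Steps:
B = 9/4 (B = (5*(-1/2) + 4)**2 = (-5/2 + 4)**2 = (3/2)**2 = 9/4 ≈ 2.2500)
(n(-1*(-2), 5) + B)**2 = (3 + 9/4)**2 = (21/4)**2 = 441/16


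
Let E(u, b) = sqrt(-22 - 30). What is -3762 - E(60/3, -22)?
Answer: -3762 - 2*I*sqrt(13) ≈ -3762.0 - 7.2111*I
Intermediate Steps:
E(u, b) = 2*I*sqrt(13) (E(u, b) = sqrt(-52) = 2*I*sqrt(13))
-3762 - E(60/3, -22) = -3762 - 2*I*sqrt(13)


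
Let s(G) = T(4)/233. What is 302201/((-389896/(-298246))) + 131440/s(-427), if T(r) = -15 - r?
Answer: -393395892171/284924 ≈ -1.3807e+6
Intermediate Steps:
s(G) = -19/233 (s(G) = (-15 - 1*4)/233 = (-15 - 4)*(1/233) = -19*1/233 = -19/233)
302201/((-389896/(-298246))) + 131440/s(-427) = 302201/((-389896/(-298246))) + 131440/(-19/233) = 302201/((-389896*(-1/298246))) + 131440*(-233/19) = 302201/(14996/11471) - 30625520/19 = 302201*(11471/14996) - 30625520/19 = 3466547671/14996 - 30625520/19 = -393395892171/284924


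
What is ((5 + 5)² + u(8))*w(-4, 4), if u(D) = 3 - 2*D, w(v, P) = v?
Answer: -348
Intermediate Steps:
((5 + 5)² + u(8))*w(-4, 4) = ((5 + 5)² + (3 - 2*8))*(-4) = (10² + (3 - 16))*(-4) = (100 - 13)*(-4) = 87*(-4) = -348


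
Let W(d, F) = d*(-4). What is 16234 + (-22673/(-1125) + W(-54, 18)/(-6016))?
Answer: 13750983721/846000 ≈ 16254.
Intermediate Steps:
W(d, F) = -4*d
16234 + (-22673/(-1125) + W(-54, 18)/(-6016)) = 16234 + (-22673/(-1125) - 4*(-54)/(-6016)) = 16234 + (-22673*(-1/1125) + 216*(-1/6016)) = 16234 + (22673/1125 - 27/752) = 16234 + 17019721/846000 = 13750983721/846000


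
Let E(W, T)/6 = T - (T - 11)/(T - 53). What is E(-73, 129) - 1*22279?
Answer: -408772/19 ≈ -21514.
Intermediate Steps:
E(W, T) = 6*T - 6*(-11 + T)/(-53 + T) (E(W, T) = 6*(T - (T - 11)/(T - 53)) = 6*(T - (-11 + T)/(-53 + T)) = 6*T - 6*(-11 + T)/(-53 + T))
E(-73, 129) - 1*22279 = 6*(11 + 129**2 - 54*129)/(-53 + 129) - 1*22279 = 6*(11 + 16641 - 6966)/76 - 22279 = 6*(1/76)*9686 - 22279 = 14529/19 - 22279 = -408772/19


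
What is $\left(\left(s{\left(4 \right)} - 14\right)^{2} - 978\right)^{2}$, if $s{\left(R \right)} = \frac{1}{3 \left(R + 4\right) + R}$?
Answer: $\frac{376837604641}{614656} \approx 6.1309 \cdot 10^{5}$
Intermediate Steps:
$s{\left(R \right)} = \frac{1}{12 + 4 R}$ ($s{\left(R \right)} = \frac{1}{3 \left(4 + R\right) + R} = \frac{1}{\left(12 + 3 R\right) + R} = \frac{1}{12 + 4 R}$)
$\left(\left(s{\left(4 \right)} - 14\right)^{2} - 978\right)^{2} = \left(\left(\frac{1}{4 \left(3 + 4\right)} - 14\right)^{2} - 978\right)^{2} = \left(\left(\frac{1}{4 \cdot 7} - 14\right)^{2} - 978\right)^{2} = \left(\left(\frac{1}{4} \cdot \frac{1}{7} - 14\right)^{2} - 978\right)^{2} = \left(\left(\frac{1}{28} - 14\right)^{2} - 978\right)^{2} = \left(\left(- \frac{391}{28}\right)^{2} - 978\right)^{2} = \left(\frac{152881}{784} - 978\right)^{2} = \left(- \frac{613871}{784}\right)^{2} = \frac{376837604641}{614656}$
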